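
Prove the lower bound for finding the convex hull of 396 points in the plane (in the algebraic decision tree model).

Reduction from sorting: given 396 numbers x_1,...,x_{396}, map x_i to the point (x_i, x_i^2) on the parabola y = x^2. All points are on the convex hull, and walking the hull gives them in sorted x-order. Since sorting requires Omega(n log n), so does planar convex hull.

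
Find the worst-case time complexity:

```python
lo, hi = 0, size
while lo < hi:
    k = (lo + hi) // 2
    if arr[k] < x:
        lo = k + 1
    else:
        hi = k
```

Time complexity: O(log n).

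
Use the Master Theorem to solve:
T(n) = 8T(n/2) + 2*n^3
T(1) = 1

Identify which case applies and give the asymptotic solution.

a=8, b=2, f(n)=2*n^3.
log_2(8) = 3, so n^(log_b(a)) = n^3.
f(n) = Theta(n^3), so Case 2 applies.
T(n) = Theta(n^3 log n).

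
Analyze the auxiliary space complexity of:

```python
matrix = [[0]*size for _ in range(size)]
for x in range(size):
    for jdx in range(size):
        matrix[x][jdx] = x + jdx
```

Space complexity: O(n^2).
A 2D structure of size n x n is allocated.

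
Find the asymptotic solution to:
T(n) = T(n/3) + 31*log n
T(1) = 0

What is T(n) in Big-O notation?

Each of the log_3(n) levels adds O(log n). T(n) = O(log^2 n).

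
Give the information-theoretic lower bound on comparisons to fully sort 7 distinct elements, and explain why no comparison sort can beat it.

A comparison sort is a binary decision tree whose leaves are the 7! = 5040 possible output permutations. A binary tree with L leaves has height >= ceil(log_2(L)). So any comparison sort needs >= ceil(log_2(7!)) = 13 comparisons in the worst case.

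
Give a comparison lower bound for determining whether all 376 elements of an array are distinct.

In the algebraic decision-tree model, the YES region for element distinctness on 376 elements has 376! connected components (one per ordering). Ben-Or's theorem then gives a lower bound of Omega(log(n!)) = Omega(n log n).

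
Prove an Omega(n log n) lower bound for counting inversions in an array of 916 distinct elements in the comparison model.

Decision-tree argument: at any leaf, the comparisons made (with transitivity) must totally order all 916 elements -- otherwise some pair (i,j) is unordered, and an adversary can present two inputs agreeing on every comparison made but with that pair flipped, changing the inversion count by 1, so the leaf's output is wrong on one of them. Hence the tree has >= 916! leaves and height >= log_2(916!) = Omega(n log n). Modified merge sort achieves O(n log n).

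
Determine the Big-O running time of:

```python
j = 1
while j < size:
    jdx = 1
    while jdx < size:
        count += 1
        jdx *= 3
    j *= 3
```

Time complexity: O(log^2 n).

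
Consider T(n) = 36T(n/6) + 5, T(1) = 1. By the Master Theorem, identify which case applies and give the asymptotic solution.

a=36, b=6, f(n)=5.
log_6(36) = 2 > 0.
Since f(n) = O(n^0) is polynomially smaller than n^2, Case 1 applies.
T(n) = Theta(n^2).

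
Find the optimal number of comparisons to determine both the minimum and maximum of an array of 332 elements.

Naive approach: 662 comparisons (331 for max + 331 for min).
Optimal: Compare elements in pairs first (floor(n/2) = 166 comparisons), then find max among winners and min among losers (165 comparisons each).
Total: ceil(3n/2) - 2 = 496 comparisons. An adversary argument shows this is also a lower bound.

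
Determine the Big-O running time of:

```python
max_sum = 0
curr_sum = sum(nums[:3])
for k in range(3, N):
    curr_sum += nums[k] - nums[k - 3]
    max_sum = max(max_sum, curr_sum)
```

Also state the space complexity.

Time complexity: O(n).
Space complexity: O(1).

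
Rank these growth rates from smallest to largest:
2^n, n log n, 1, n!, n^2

Ordered by growth rate: 1 < n log n < n^2 < 2^n < n!.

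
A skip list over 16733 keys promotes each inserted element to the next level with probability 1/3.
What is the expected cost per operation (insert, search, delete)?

Expected number of levels is O(log_3(16733)) = O(log n). A search visits O(1) expected nodes per level over O(log n) levels. Insert/delete are a search plus O(1) pointer updates per level. Expected O(log n) per operation.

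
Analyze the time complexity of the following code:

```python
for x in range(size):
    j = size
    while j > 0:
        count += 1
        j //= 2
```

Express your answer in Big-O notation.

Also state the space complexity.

Time complexity: O(n log n).
Space complexity: O(1).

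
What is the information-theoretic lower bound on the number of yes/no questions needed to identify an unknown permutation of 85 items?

There are 85! = 281710411438055027694947944226061159480056634330574206405101912752560026159795933451040286452340924018275123200000000000000000000 permutations. Each yes/no question gives at most 1 bit, so at least ceil(log_2(281710411438055027694947944226061159480056634330574206405101912752560026159795933451040286452340924018275123200000000000000000000)) = 427 questions are needed.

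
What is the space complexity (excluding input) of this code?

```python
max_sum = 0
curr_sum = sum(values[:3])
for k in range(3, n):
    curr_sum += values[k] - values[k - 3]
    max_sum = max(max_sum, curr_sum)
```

Space complexity: O(1).
Only a constant amount of auxiliary storage is used; nothing grows with n.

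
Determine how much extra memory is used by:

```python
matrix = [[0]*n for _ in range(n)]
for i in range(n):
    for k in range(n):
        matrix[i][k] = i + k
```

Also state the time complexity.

Space complexity: O(n^2).
A 2D structure of size n x n is allocated.
Time complexity: O(n^2).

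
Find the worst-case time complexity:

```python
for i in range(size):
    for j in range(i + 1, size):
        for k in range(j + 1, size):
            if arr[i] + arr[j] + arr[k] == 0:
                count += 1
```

Time complexity: O(n^3).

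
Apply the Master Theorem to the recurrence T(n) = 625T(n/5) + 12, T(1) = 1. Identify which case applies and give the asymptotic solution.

a=625, b=5, f(n)=12.
log_5(625) = 4 > 0.
Since f(n) = O(n^0) is polynomially smaller than n^4, Case 1 applies.
T(n) = Theta(n^4).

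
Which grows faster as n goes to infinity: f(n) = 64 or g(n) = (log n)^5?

g(n) = (log n)^5 grows faster: any unbounded function dominates a constant.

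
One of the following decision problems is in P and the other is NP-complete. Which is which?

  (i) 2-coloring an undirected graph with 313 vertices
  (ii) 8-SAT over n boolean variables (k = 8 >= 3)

(i) is P: 2-coloring is bipartiteness testing via BFS, O(V+E).
(ii) is NP-complete: 3-SAT is NP-complete (Cook-Levin); k-SAT for k>=3 reduces from 3-SAT.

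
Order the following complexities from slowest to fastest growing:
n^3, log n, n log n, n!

Ordered by growth rate: log n < n log n < n^3 < n!.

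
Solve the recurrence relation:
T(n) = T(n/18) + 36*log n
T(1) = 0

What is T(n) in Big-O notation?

Each of the log_18(n) levels adds O(log n). T(n) = O(log^2 n).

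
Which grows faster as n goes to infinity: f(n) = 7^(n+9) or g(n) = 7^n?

f(n) = 7^(n+9) and g(n) = 7^n are Theta of each other: 7^(n+9) = 7^9 * 7^n = Theta(7^n).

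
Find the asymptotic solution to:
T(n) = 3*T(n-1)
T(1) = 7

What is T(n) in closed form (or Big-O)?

Each step multiplies by 3. T(n) = T(1)*3^(n-1) = 7*3^(n-1).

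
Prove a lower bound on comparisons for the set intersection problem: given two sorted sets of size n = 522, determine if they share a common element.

For two sorted arrays of size n = 522, any correct algorithm must examine Omega(n) elements. If fewer are examined, an adversary places a common element in an unexamined gap. A merge-based scan achieves O(n), so the bound is tight.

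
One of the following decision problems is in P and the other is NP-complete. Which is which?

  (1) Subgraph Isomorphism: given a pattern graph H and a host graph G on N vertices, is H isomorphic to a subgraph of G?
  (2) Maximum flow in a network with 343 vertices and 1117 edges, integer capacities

(1) is NP-complete: generalizes Clique and Hamiltonian Path (pattern size is part of the input).
(2) is P: Edmonds-Karp / push-relabel run in polynomial time.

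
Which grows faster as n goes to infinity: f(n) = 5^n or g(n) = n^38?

f(n) = 5^n grows faster: any exponential with base > 1 dominates every polynomial.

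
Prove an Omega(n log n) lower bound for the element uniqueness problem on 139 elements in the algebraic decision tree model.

In the algebraic decision tree model, element uniqueness on 139 elements is equivalent to determining which cell of an arrangement of C(139,2) = 9591 hyperplanes x_i = x_j contains the input point. Ben-Or's theorem shows this requires Omega(n log n).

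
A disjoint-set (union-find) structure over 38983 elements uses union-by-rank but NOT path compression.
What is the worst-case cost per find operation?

Union-by-rank alone keeps every tree's height <= log_2(38983) ~= 15.3. Each find traverses from a node to its root, costing O(height) = O(log n). Without path compression this bound is tight.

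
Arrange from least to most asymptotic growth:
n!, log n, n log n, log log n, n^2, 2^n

Ordered by growth rate: log log n < log n < n log n < n^2 < 2^n < n!.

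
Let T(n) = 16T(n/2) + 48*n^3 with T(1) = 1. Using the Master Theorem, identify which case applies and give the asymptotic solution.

a=16, b=2, f(n)=48*n^3.
log_2(16) = 4 > 3.
Since f(n) = O(n^3) is polynomially smaller than n^4, Case 1 applies.
T(n) = Theta(n^4).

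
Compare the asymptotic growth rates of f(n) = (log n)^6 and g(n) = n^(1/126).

g(n) = n^(1/126) grows faster: any positive power of n dominates any polylog.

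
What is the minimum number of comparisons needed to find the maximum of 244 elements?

Finding the maximum requires 243 comparisons. Each comparison eliminates exactly one candidate. With 244 candidates, we need 243 eliminations.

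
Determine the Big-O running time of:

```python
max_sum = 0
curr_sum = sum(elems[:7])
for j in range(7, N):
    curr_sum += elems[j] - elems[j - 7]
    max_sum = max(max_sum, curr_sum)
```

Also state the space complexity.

Time complexity: O(n).
Space complexity: O(1).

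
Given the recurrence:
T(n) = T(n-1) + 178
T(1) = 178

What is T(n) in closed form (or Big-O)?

Unrolling: T(n) = T(n-1) + 178 = T(n-2) + 2*178 = ... = T(1) + (n-1)*178 = 178 + (n-1)*178 = 178n.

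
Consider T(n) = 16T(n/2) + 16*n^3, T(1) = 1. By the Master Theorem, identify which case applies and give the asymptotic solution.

a=16, b=2, f(n)=16*n^3.
log_2(16) = 4 > 3.
Since f(n) = O(n^3) is polynomially smaller than n^4, Case 1 applies.
T(n) = Theta(n^4).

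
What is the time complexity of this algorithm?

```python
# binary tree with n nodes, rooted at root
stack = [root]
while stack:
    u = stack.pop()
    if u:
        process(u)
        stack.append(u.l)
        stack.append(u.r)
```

Time complexity: O(n).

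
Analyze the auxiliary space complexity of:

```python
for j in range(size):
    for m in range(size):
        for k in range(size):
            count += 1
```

Space complexity: O(1).
Only a constant amount of auxiliary storage is used; nothing grows with n.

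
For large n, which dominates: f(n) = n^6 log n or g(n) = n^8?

g(n) = n^8 grows faster: n^8 / (n^6 log n) = n^2/log n -> infinity.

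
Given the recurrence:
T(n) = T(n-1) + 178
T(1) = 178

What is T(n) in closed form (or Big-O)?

Unrolling: T(n) = T(n-1) + 178 = T(n-2) + 2*178 = ... = T(1) + (n-1)*178 = 178 + (n-1)*178 = 178n.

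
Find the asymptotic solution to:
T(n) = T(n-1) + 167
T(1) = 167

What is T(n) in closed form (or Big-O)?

Unrolling: T(n) = T(n-1) + 167 = T(n-2) + 2*167 = ... = T(1) + (n-1)*167 = 167 + (n-1)*167 = 167n.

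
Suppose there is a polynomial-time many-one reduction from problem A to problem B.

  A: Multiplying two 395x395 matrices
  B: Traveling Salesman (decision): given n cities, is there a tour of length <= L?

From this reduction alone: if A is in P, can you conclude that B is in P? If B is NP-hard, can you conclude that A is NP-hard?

A poly-time reduction A <=_p B transfers tractability DOWN (B easy => A easy) and hardness UP (A hard => B hard), not the reverse.
From A in P, the reduction alone does NOT give B in P: any problem in P trivially reduces to SAT, yet SAT is not known to be in P.
From B NP-hard, the reduction alone does NOT give A NP-hard: again, easy problems reduce to hard ones.
(Here in fact A is P and B is NP-complete.)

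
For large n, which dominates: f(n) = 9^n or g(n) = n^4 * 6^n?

f(n) = 9^n grows faster: 9^n / (n^4 6^n) = (9/6)^n / n^4 -> infinity since 9/6 > 1.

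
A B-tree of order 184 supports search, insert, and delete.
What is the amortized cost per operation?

B-tree of order 184 has height O(log_184 n). Each operation traverses the tree height. Splits during insert and merges during delete are O(1) each and occur at most once per level. Total cost per operation: O(log_184 n).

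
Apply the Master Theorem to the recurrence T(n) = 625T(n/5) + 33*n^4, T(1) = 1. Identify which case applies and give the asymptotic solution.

a=625, b=5, f(n)=33*n^4.
log_5(625) = 4, so n^(log_b(a)) = n^4.
f(n) = Theta(n^4), so Case 2 applies.
T(n) = Theta(n^4 log n).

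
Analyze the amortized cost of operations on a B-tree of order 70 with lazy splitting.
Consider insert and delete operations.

In a B-tree of order 70, a node splits when it has 70 keys. With lazy splitting, we use potential Phi = number of full nodes + number of near-empty nodes. Each split costs O(1) but reduces potential. Between splits, at least 35 insertions must occur in that node. Amortized structural cost is O(1) per operation, plus O(log_70 n) traversal.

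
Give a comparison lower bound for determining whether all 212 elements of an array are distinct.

In the algebraic decision-tree model, the YES region for element distinctness on 212 elements has 212! connected components (one per ordering). Ben-Or's theorem then gives a lower bound of Omega(log(n!)) = Omega(n log n).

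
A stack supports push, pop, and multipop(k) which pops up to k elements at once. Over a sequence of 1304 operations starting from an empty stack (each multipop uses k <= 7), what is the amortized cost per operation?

Each element is pushed exactly once and popped at most once (whether by pop or as part of a multipop). So the total number of individual pops over the whole sequence is at most the number of pushes, which is at most 1304. Total work <= 2 * 1304, hence O(1) amortized per operation.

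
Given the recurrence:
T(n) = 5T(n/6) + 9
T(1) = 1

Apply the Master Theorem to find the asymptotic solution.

a=5, b=6, f(n)=9. log_6(5) = 0.8982. Case 1 of Master Theorem: T(n) = O(n^0.8982).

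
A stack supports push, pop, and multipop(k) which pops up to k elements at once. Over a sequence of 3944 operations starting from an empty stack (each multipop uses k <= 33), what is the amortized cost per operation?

Each element is pushed exactly once and popped at most once (whether by pop or as part of a multipop). So the total number of individual pops over the whole sequence is at most the number of pushes, which is at most 3944. Total work <= 2 * 3944, hence O(1) amortized per operation.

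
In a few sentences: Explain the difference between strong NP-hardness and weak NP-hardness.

A problem is strongly NP-hard if it remains NP-hard even when all numbers in the input are bounded by a polynomial in the input length. A weakly NP-hard problem admits a pseudopolynomial algorithm. Subset Sum is weakly NP-hard (has O(nW) DP). 3-SAT is strongly NP-hard (no numeric parameters).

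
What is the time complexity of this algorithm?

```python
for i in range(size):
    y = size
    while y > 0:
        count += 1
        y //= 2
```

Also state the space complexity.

Time complexity: O(n log n).
Space complexity: O(1).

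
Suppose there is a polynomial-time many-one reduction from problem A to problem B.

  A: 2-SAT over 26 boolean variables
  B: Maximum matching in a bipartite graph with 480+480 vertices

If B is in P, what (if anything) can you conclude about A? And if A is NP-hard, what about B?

A poly-time reduction A <=_p B means any A-instance can be transformed to a B-instance in poly time.
If B is in P: compose the reduction with B's poly-time algorithm to solve A in poly time, so A is in P.
If A is NP-hard: every NP problem reduces to A, which reduces to B; composing reductions, every NP problem reduces to B, so B is NP-hard.
(Here in fact A is P and B is P.)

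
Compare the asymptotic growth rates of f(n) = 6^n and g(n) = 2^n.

f(n) = 6^n grows faster: (6/2)^n -> infinity since 6/2 > 1.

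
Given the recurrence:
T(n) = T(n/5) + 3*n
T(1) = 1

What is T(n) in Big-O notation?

Geometric series: 3*n*(1 + 1/5 + 1/5^2 + ...) = O(n). T(n) = O(n).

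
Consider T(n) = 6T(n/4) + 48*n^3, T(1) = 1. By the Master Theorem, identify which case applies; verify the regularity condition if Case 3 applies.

a=6, b=4, f(n)=48*n^3.
log_4(6) = 1.292 < 3.
f(n) = Omega(n^(1.292+epsilon)) for some epsilon > 0, so Case 3 is the candidate.
Regularity: a*f(n/b) = 6*48*(n/4)^3 = (6/64)*48*n^3 <= c*f(n) with c = 6/64 < 1. Satisfied.
Case 3: T(n) = Theta(n^3).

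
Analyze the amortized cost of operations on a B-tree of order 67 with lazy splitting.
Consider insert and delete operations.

In a B-tree of order 67, a node splits when it has 67 keys. With lazy splitting, we use potential Phi = number of full nodes + number of near-empty nodes. Each split costs O(1) but reduces potential. Between splits, at least 33 insertions must occur in that node. Amortized structural cost is O(1) per operation, plus O(log_67 n) traversal.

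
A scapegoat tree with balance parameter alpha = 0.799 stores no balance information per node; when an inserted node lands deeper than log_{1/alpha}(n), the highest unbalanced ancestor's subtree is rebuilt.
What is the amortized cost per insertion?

Search/insert path is O(log n). A rebuild of a subtree of size s costs O(s), but with alpha = 0.799 at least Omega(s) insertions must have occurred in that subtree since its last rebuild. Charging O(1) of the rebuild to each such insertion gives O(log n) amortized.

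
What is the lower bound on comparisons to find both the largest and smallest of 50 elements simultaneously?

Pair elements first (floor(50/2) comparisons), then find max among winners and min among losers. Total: ceil(3*50/2) - 2 = 73 comparisons.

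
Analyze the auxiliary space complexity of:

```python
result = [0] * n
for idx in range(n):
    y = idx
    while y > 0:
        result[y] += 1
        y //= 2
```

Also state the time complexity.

Space complexity: O(n).
Auxiliary storage grows linearly with the input size n in the worst case.
Time complexity: O(n log n).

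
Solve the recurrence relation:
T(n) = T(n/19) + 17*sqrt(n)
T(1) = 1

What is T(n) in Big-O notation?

Each level contributes sqrt(n/19^k). Geometric series with ratio 1/sqrt(19) < 1 sums to O(sqrt(n)).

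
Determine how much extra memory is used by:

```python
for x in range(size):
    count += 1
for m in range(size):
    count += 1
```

Space complexity: O(1).
Only a constant amount of auxiliary storage is used; nothing grows with n.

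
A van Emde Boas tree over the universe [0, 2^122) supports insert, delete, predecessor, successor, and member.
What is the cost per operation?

vEB recursively partitions [0, 5316911983139663491615228241121378304) into sqrt(u) clusters of size sqrt(u). Each operation recurses into either one cluster or the summary, never both: T(u) = T(sqrt(u)) + O(1) => T(u) = O(log log u) = O(log 122). This is worst-case, not just amortized.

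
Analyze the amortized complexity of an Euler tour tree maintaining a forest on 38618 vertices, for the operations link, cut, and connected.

An Euler tour tree stores each tree's Euler tour as a balanced BST keyed by tour position. On 38618 vertices: link concatenates two tours via O(1) splits/joins of size <= 2*38618 (O(log n)); cut splits the tour at the two occurrences of the edge (O(log n)); connected compares BST roots (O(log n) to find the root). All O(log n) amortized.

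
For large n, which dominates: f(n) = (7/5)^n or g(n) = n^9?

f(n) = (7/5)^n grows faster: (7/5)^n is exponential with base 7/5 > 1, dominating every polynomial.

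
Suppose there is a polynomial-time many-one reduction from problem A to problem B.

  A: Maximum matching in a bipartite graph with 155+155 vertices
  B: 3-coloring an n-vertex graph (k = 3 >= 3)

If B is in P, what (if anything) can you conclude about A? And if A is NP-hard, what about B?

A poly-time reduction A <=_p B means any A-instance can be transformed to a B-instance in poly time.
If B is in P: compose the reduction with B's poly-time algorithm to solve A in poly time, so A is in P.
If A is NP-hard: every NP problem reduces to A, which reduces to B; composing reductions, every NP problem reduces to B, so B is NP-hard.
(Here in fact A is P and B is NP-complete.)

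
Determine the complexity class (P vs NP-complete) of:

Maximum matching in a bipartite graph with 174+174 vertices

This problem is in P: Hopcroft-Karp runs in O(E sqrt(V)).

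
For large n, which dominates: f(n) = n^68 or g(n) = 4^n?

g(n) = 4^n grows faster: any exponential with base > 1 dominates every polynomial.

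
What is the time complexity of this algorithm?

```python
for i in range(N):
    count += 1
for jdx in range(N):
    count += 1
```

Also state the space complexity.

Time complexity: O(n).
Space complexity: O(1).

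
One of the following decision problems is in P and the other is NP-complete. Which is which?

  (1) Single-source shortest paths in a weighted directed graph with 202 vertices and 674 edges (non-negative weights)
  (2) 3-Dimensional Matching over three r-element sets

(1) is P: Dijkstra's algorithm runs in O((V+E) log V).
(2) is NP-complete: one of Karp's 21 NP-complete problems.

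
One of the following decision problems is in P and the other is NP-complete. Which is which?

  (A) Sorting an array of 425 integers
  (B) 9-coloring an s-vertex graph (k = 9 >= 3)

(A) is P: merge sort runs in O(n log n).
(B) is NP-complete: graph k-coloring for k>=3 is NP-complete by reduction from 3-SAT.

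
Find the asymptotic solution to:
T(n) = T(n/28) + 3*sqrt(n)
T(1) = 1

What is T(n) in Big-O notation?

Each level contributes sqrt(n/28^k). Geometric series with ratio 1/sqrt(28) < 1 sums to O(sqrt(n)).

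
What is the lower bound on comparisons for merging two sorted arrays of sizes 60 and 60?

Adversary argument: with sizes 60 and 60 (differing by at most 1), interleave the two arrays so that every consecutive pair in the output comes from different inputs. Then each of the 119 adjacent output pairs must be directly compared, or the algorithm cannot determine their relative order. So 119 comparisons are necessary; standard merge achieves this.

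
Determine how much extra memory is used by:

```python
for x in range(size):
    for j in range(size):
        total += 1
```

Space complexity: O(1).
Only a constant amount of auxiliary storage is used; nothing grows with n.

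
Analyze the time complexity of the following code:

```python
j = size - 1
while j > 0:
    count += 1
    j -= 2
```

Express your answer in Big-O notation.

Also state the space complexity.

Time complexity: O(n).
Space complexity: O(1).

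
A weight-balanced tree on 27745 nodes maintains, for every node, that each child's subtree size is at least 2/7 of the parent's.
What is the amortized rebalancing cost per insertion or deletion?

With balance ratio 2/7, tree height is O(log_{7/2}(27745)) = O(log n). A rebalance at a node of size s costs O(s) but requires Omega(s) updates in that subtree to retrigger. Summed over the O(log n) ancestors of the touched leaf, amortized rebalancing is O(log n).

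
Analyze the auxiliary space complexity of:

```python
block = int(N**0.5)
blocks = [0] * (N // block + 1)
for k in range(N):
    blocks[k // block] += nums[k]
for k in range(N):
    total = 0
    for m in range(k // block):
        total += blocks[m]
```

Space complexity: O(sqrt(n)).
Storage scales with sqrt(n).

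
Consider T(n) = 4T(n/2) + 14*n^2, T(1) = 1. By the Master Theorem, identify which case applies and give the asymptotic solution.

a=4, b=2, f(n)=14*n^2.
log_2(4) = 2, so n^(log_b(a)) = n^2.
f(n) = Theta(n^2), so Case 2 applies.
T(n) = Theta(n^2 log n).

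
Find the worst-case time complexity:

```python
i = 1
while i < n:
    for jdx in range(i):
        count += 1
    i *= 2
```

Time complexity: O(n).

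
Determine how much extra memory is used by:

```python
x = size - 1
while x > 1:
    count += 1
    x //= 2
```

Space complexity: O(1).
Only a constant amount of auxiliary storage is used; nothing grows with n.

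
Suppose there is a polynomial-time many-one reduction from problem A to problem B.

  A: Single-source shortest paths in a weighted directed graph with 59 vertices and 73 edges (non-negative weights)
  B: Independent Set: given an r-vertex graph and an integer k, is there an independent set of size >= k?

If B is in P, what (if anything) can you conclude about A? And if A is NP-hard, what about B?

A poly-time reduction A <=_p B means any A-instance can be transformed to a B-instance in poly time.
If B is in P: compose the reduction with B's poly-time algorithm to solve A in poly time, so A is in P.
If A is NP-hard: every NP problem reduces to A, which reduces to B; composing reductions, every NP problem reduces to B, so B is NP-hard.
(Here in fact A is P and B is NP-complete.)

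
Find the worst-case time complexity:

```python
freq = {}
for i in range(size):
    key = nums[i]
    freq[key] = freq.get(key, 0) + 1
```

Time complexity: O(n).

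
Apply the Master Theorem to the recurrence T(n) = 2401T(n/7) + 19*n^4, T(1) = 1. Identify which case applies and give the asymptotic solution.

a=2401, b=7, f(n)=19*n^4.
log_7(2401) = 4, so n^(log_b(a)) = n^4.
f(n) = Theta(n^4), so Case 2 applies.
T(n) = Theta(n^4 log n).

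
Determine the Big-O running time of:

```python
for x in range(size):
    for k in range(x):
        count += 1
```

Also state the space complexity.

Time complexity: O(n^2).
Space complexity: O(1).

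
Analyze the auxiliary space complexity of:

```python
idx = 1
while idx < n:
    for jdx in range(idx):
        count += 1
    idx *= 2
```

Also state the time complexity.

Space complexity: O(1).
Only a constant amount of auxiliary storage is used; nothing grows with n.
Time complexity: O(n).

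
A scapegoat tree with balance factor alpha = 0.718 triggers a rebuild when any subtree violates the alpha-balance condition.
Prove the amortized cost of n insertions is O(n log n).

Define potential Phi = c * sum of |size(left(v)) - size(right(v))| over all nodes. An insertion at depth d costs O(d) = O(log n) and increases Phi by O(log n). When a rebuild of subtree of size s occurs, it costs O(s) but reduces Phi by Omega(s). With alpha = 0.718, between rebuilds Omega(s) insertions must occur. Amortized cost per insertion: O(log n).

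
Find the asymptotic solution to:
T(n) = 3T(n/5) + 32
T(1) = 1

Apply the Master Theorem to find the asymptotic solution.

a=3, b=5, f(n)=32. log_5(3) = 0.6826. Case 1 of Master Theorem: T(n) = O(n^0.6826).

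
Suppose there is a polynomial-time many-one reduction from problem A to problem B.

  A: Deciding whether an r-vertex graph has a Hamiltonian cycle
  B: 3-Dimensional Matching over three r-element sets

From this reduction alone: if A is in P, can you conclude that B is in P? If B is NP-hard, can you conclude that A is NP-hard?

A poly-time reduction A <=_p B transfers tractability DOWN (B easy => A easy) and hardness UP (A hard => B hard), not the reverse.
From A in P, the reduction alone does NOT give B in P: any problem in P trivially reduces to SAT, yet SAT is not known to be in P.
From B NP-hard, the reduction alone does NOT give A NP-hard: again, easy problems reduce to hard ones.
(Here in fact A is NP-complete and B is NP-complete.)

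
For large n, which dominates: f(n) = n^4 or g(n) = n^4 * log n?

g(n) = n^4 * log n grows faster: extra log n factor -> infinity.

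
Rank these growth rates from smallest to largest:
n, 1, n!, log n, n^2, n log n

Ordered by growth rate: 1 < log n < n < n log n < n^2 < n!.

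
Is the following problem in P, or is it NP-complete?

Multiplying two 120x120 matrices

This problem is in P: the schoolbook algorithm runs in O(n^3).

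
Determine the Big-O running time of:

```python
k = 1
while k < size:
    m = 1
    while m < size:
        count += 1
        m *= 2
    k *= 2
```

Time complexity: O(log^2 n).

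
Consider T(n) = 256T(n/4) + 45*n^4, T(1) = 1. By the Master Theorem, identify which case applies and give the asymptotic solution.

a=256, b=4, f(n)=45*n^4.
log_4(256) = 4, so n^(log_b(a)) = n^4.
f(n) = Theta(n^4), so Case 2 applies.
T(n) = Theta(n^4 log n).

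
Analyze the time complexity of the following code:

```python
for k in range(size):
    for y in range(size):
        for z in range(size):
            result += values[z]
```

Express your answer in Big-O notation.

Time complexity: O(n^3).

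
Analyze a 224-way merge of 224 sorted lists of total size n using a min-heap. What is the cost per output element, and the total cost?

Maintain a min-heap of size 224 holding the current head of each list. Each output step does one extract-min (O(log 224)) and one insert of that list's next element (O(log 224)). Each of the n elements passes through the heap exactly once, so the total cost is O(n log 224), i.e. O(log 224) per output element.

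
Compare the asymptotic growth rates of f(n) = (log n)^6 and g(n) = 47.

f(n) = (log n)^6 grows faster: any unbounded function dominates a constant.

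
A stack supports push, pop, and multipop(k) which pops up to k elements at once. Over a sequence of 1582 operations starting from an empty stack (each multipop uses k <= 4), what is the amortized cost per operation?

Each element is pushed exactly once and popped at most once (whether by pop or as part of a multipop). So the total number of individual pops over the whole sequence is at most the number of pushes, which is at most 1582. Total work <= 2 * 1582, hence O(1) amortized per operation.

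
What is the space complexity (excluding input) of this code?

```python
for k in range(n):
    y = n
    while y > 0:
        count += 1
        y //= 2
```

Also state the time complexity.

Space complexity: O(1).
Only a constant amount of auxiliary storage is used; nothing grows with n.
Time complexity: O(n log n).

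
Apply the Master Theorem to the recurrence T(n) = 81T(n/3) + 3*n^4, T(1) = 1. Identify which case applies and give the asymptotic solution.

a=81, b=3, f(n)=3*n^4.
log_3(81) = 4, so n^(log_b(a)) = n^4.
f(n) = Theta(n^4), so Case 2 applies.
T(n) = Theta(n^4 log n).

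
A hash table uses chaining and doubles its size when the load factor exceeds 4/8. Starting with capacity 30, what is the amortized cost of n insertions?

Rehashing occurs when load exceeds 4/8. Total rehash cost is geometric series summing to O(n). Each insertion itself is O(1). Amortized: O(1).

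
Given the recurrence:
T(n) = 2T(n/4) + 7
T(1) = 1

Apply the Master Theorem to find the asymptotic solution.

a=2, b=4, f(n)=7. log_4(2) = 0.5. Case 1 of Master Theorem: T(n) = O(n^0.5).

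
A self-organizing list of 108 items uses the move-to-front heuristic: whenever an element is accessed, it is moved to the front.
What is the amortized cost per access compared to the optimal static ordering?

With potential Phi = number of inversions between the MTF list and the optimal static list (at most C(108,2)), each access has amortized cost at most 2 * (cost under optimal static ordering). This is the move-to-front 2-competitiveness result.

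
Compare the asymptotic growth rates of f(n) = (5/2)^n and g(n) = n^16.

f(n) = (5/2)^n grows faster: (5/2)^n is exponential with base 5/2 > 1, dominating every polynomial.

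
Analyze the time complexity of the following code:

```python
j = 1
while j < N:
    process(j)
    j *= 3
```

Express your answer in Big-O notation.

Time complexity: O(log n).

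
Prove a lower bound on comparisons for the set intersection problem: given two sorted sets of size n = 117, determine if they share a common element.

For two sorted arrays of size n = 117, any correct algorithm must examine Omega(n) elements. If fewer are examined, an adversary places a common element in an unexamined gap. A merge-based scan achieves O(n), so the bound is tight.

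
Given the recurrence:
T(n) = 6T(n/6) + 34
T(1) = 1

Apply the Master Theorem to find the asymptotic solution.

a=6, b=6, f(n)=34. log_6(6) = 1. Case 1 of Master Theorem: T(n) = O(n^1).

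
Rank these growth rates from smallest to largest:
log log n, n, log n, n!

Ordered by growth rate: log log n < log n < n < n!.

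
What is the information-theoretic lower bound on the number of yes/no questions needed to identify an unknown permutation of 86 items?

There are 86! = 24227095383672732381765523203441259715284870552429381750838764496720162249742450276789464634901319465571660595200000000000000000000 permutations. Each yes/no question gives at most 1 bit, so at least ceil(log_2(24227095383672732381765523203441259715284870552429381750838764496720162249742450276789464634901319465571660595200000000000000000000)) = 434 questions are needed.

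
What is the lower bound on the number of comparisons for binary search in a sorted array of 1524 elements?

With 1524 possible positions, we need at least ceil(log_2(1524)) = 11 comparisons. Each comparison splits the remaining candidates by at most half.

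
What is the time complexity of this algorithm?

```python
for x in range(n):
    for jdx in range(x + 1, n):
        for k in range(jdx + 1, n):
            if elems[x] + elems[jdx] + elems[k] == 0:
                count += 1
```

Time complexity: O(n^3).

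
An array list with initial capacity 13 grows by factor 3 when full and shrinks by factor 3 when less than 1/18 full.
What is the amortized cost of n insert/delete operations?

Using potential function Phi = |3*size - capacity|. Resizing costs are offset by potential release. Amortized O(1) per operation.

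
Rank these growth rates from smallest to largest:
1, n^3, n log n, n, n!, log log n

Ordered by growth rate: 1 < log log n < n < n log n < n^3 < n!.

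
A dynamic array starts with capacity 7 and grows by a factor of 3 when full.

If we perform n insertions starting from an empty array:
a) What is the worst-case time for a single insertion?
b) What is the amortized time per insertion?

(a) Worst-case single insertion: O(n) -- when the array is full at capacity c, the resize copies all c elements, and c can be Theta(n).
(b) Resizes happen at sizes 7, 21, 63, ... Total copy cost for n insertions: 7 + 21 + ... = O(n) (geometric series with ratio 1/3). Amortized cost per insertion: O(n)/n = O(1).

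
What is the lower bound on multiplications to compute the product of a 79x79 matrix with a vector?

A 79x79 matrix-vector product has 79 inner products of length 79. Output depends on all 79^2 = 6241 matrix entries. At least 6241 multiplications needed.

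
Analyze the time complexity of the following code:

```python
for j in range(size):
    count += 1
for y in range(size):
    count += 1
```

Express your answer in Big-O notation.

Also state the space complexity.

Time complexity: O(n).
Space complexity: O(1).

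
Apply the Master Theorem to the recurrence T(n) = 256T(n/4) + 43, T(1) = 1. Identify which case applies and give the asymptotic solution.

a=256, b=4, f(n)=43.
log_4(256) = 4 > 0.
Since f(n) = O(n^0) is polynomially smaller than n^4, Case 1 applies.
T(n) = Theta(n^4).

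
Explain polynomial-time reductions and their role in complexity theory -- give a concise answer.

A poly-time reduction from A to B transforms any instance of A into an instance of B in polynomial time. If A reduces to B and B is in P, then A is in P. If A is NP-hard and A reduces to B, then B is NP-hard. Reductions transfer hardness upward and tractability downward.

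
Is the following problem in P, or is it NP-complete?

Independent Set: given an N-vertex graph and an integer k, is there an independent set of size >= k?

This problem is NP-complete: complement of Clique (with k part of the input).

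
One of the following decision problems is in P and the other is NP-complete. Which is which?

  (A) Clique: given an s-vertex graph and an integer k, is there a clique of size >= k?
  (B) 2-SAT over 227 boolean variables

(A) is NP-complete: complement of Independent Set / Vertex Cover (with k part of the input).
(B) is P: 2-SAT is solvable in linear time via implication-graph SCCs.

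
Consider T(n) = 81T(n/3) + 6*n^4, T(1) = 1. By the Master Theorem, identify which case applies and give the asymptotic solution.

a=81, b=3, f(n)=6*n^4.
log_3(81) = 4, so n^(log_b(a)) = n^4.
f(n) = Theta(n^4), so Case 2 applies.
T(n) = Theta(n^4 log n).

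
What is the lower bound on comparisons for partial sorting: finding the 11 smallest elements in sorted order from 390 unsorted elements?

Finding 11 smallest of 390 in sorted order: Omega(390) to identify the 11 smallest, plus Omega(11 log 11) to sort them. Total: Omega(n + k log k).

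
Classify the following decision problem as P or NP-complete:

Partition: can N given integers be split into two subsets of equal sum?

This problem is NP-complete: Subset Sum reduces to it (one of Karp's 21 NP-complete problems).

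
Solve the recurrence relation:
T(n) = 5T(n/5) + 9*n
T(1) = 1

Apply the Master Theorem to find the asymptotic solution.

a=5, b=5, f(n)=9*n. log_5(5) = 1. Case 2: T(n) = O(n log n).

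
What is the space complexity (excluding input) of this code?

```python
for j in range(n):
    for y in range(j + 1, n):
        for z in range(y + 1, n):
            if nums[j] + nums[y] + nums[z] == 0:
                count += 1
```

Space complexity: O(1).
Only a constant amount of auxiliary storage is used; nothing grows with n.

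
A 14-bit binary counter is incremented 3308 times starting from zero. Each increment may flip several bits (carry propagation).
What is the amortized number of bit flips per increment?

Bit i flips on every 2^i-th increment, so over 3308 increments bit i flips floor(3308/2^i) times. Summing over i: total flips < 2 * 3308. Amortized: < 2 = O(1) per increment.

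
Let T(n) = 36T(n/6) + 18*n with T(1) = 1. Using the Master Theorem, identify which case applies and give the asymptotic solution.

a=36, b=6, f(n)=18*n.
log_6(36) = 2 > 1.
Since f(n) = O(n^1) is polynomially smaller than n^2, Case 1 applies.
T(n) = Theta(n^2).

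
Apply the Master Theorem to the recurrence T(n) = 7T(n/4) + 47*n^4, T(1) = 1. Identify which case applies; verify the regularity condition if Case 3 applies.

a=7, b=4, f(n)=47*n^4.
log_4(7) = 1.404 < 4.
f(n) = Omega(n^(1.404+epsilon)) for some epsilon > 0, so Case 3 is the candidate.
Regularity: a*f(n/b) = 7*47*(n/4)^4 = (7/256)*47*n^4 <= c*f(n) with c = 7/256 < 1. Satisfied.
Case 3: T(n) = Theta(n^4).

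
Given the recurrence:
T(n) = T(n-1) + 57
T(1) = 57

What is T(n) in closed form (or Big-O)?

Unrolling: T(n) = T(n-1) + 57 = T(n-2) + 2*57 = ... = T(1) + (n-1)*57 = 57 + (n-1)*57 = 57n.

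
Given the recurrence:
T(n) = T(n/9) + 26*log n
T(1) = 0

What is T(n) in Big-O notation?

Each of the log_9(n) levels adds O(log n). T(n) = O(log^2 n).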